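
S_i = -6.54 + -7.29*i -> [-6.54, -13.83, -21.12, -28.41, -35.7]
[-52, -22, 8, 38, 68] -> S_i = -52 + 30*i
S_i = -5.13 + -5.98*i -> [-5.13, -11.11, -17.09, -23.07, -29.05]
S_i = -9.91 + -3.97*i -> [-9.91, -13.88, -17.85, -21.82, -25.79]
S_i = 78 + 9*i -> [78, 87, 96, 105, 114]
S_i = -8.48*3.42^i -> [-8.48, -29.0, -99.19, -339.21, -1160.11]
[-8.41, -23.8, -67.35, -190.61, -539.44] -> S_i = -8.41*2.83^i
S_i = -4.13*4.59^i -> [-4.13, -18.96, -87.01, -399.38, -1833.16]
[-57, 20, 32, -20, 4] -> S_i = Random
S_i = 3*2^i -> [3, 6, 12, 24, 48]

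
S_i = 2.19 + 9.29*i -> [2.19, 11.48, 20.77, 30.06, 39.35]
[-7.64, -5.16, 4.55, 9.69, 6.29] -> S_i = Random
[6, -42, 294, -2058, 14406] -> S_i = 6*-7^i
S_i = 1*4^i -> [1, 4, 16, 64, 256]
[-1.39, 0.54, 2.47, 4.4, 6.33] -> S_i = -1.39 + 1.93*i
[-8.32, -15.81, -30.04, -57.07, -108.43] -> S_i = -8.32*1.90^i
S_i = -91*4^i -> [-91, -364, -1456, -5824, -23296]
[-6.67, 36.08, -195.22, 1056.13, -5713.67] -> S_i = -6.67*(-5.41)^i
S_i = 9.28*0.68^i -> [9.28, 6.31, 4.29, 2.92, 1.98]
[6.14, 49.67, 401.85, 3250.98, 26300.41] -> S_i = 6.14*8.09^i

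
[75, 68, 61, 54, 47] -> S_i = 75 + -7*i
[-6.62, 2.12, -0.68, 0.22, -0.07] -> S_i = -6.62*(-0.32)^i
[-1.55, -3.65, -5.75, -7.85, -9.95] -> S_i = -1.55 + -2.10*i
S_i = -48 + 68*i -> [-48, 20, 88, 156, 224]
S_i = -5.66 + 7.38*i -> [-5.66, 1.72, 9.1, 16.48, 23.86]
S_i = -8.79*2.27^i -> [-8.79, -19.95, -45.29, -102.82, -233.4]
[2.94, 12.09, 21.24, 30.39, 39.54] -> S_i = 2.94 + 9.15*i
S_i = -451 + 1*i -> [-451, -450, -449, -448, -447]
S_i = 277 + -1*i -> [277, 276, 275, 274, 273]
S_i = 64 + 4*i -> [64, 68, 72, 76, 80]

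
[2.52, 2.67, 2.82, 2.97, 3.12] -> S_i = 2.52 + 0.15*i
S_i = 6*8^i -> [6, 48, 384, 3072, 24576]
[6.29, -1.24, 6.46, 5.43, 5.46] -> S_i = Random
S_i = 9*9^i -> [9, 81, 729, 6561, 59049]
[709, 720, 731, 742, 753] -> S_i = 709 + 11*i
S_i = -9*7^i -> [-9, -63, -441, -3087, -21609]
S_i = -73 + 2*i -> [-73, -71, -69, -67, -65]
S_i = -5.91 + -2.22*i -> [-5.91, -8.13, -10.35, -12.57, -14.79]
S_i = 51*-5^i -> [51, -255, 1275, -6375, 31875]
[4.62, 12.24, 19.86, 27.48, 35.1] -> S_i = 4.62 + 7.62*i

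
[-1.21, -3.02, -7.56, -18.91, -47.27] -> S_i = -1.21*2.50^i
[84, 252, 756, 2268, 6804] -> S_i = 84*3^i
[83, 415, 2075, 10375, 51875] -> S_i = 83*5^i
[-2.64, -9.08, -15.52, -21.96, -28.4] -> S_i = -2.64 + -6.44*i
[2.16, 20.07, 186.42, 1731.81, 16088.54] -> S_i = 2.16*9.29^i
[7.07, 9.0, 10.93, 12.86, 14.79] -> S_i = 7.07 + 1.93*i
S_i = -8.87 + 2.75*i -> [-8.87, -6.12, -3.37, -0.62, 2.13]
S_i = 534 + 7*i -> [534, 541, 548, 555, 562]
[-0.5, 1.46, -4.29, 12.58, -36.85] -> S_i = -0.50*(-2.93)^i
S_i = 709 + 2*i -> [709, 711, 713, 715, 717]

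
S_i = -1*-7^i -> [-1, 7, -49, 343, -2401]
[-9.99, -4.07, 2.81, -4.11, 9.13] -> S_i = Random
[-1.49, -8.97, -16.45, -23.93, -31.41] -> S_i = -1.49 + -7.48*i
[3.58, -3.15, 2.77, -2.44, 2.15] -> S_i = 3.58*(-0.88)^i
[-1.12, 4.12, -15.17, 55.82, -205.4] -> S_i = -1.12*(-3.68)^i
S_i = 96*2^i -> [96, 192, 384, 768, 1536]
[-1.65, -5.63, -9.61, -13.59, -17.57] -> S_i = -1.65 + -3.98*i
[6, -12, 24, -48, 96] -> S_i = 6*-2^i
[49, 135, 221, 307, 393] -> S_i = 49 + 86*i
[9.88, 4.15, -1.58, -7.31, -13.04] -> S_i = 9.88 + -5.73*i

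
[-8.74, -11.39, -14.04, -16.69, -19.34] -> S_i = -8.74 + -2.65*i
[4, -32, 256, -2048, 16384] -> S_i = 4*-8^i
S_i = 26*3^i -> [26, 78, 234, 702, 2106]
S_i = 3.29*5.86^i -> [3.29, 19.28, 112.98, 662.05, 3879.59]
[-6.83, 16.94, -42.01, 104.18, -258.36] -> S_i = -6.83*(-2.48)^i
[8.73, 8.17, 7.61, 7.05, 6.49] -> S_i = 8.73 + -0.56*i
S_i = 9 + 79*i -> [9, 88, 167, 246, 325]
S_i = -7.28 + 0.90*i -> [-7.28, -6.38, -5.48, -4.58, -3.68]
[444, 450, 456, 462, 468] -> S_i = 444 + 6*i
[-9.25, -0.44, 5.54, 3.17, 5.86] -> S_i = Random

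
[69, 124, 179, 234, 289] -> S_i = 69 + 55*i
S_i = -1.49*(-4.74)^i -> [-1.49, 7.06, -33.48, 158.68, -752.14]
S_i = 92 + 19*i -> [92, 111, 130, 149, 168]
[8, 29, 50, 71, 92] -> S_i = 8 + 21*i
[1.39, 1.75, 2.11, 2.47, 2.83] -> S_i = 1.39 + 0.36*i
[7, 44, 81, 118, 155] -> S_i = 7 + 37*i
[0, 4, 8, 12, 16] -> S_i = 0 + 4*i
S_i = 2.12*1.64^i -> [2.12, 3.48, 5.7, 9.35, 15.34]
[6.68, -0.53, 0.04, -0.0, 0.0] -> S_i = 6.68*(-0.08)^i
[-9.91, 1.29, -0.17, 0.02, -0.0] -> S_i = -9.91*(-0.13)^i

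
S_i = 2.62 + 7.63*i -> [2.62, 10.25, 17.88, 25.51, 33.14]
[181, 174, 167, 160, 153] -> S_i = 181 + -7*i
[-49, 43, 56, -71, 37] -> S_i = Random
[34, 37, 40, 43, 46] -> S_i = 34 + 3*i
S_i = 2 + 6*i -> [2, 8, 14, 20, 26]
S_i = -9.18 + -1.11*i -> [-9.18, -10.29, -11.4, -12.51, -13.62]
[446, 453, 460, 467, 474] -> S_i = 446 + 7*i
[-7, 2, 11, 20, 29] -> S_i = -7 + 9*i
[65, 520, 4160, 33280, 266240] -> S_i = 65*8^i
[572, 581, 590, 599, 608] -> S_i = 572 + 9*i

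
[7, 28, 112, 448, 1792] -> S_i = 7*4^i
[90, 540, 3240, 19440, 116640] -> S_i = 90*6^i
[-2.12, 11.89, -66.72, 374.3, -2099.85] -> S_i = -2.12*(-5.61)^i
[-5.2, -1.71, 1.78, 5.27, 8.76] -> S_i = -5.20 + 3.49*i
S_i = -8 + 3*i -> [-8, -5, -2, 1, 4]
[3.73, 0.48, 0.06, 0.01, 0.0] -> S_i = 3.73*0.13^i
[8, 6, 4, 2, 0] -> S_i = 8 + -2*i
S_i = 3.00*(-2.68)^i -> [3.0, -8.04, 21.55, -57.75, 154.76]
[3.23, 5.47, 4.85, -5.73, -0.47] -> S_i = Random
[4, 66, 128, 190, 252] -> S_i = 4 + 62*i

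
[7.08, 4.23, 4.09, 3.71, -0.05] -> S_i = Random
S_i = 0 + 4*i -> [0, 4, 8, 12, 16]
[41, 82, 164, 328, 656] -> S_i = 41*2^i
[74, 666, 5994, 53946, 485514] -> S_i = 74*9^i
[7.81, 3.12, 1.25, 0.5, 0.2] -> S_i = 7.81*0.40^i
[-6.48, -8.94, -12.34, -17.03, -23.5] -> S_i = -6.48*1.38^i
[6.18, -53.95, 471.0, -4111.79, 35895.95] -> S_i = 6.18*(-8.73)^i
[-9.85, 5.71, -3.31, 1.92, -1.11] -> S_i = -9.85*(-0.58)^i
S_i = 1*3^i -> [1, 3, 9, 27, 81]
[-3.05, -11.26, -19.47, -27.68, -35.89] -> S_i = -3.05 + -8.21*i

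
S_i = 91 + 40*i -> [91, 131, 171, 211, 251]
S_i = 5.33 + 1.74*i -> [5.33, 7.07, 8.81, 10.55, 12.29]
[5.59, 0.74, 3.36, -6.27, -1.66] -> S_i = Random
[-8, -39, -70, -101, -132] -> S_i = -8 + -31*i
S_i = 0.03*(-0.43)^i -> [0.03, -0.01, 0.01, -0.0, 0.0]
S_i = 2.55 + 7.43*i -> [2.55, 9.98, 17.41, 24.84, 32.27]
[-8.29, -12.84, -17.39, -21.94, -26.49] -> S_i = -8.29 + -4.55*i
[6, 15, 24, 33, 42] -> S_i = 6 + 9*i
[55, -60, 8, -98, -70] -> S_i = Random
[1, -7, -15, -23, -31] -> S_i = 1 + -8*i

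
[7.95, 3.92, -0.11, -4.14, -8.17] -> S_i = 7.95 + -4.03*i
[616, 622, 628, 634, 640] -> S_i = 616 + 6*i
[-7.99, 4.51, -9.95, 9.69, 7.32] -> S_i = Random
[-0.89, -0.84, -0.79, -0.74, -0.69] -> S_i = -0.89 + 0.05*i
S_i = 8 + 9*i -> [8, 17, 26, 35, 44]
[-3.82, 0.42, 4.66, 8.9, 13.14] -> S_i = -3.82 + 4.24*i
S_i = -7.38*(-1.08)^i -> [-7.38, 7.97, -8.61, 9.3, -10.04]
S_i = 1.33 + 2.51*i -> [1.33, 3.84, 6.35, 8.86, 11.37]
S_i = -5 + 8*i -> [-5, 3, 11, 19, 27]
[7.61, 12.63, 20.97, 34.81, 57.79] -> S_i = 7.61*1.66^i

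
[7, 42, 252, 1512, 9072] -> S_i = 7*6^i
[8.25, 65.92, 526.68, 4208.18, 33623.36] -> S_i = 8.25*7.99^i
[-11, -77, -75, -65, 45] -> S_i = Random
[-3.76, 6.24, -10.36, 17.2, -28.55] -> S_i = -3.76*(-1.66)^i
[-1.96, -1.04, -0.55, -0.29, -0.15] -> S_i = -1.96*0.53^i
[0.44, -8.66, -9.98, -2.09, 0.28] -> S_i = Random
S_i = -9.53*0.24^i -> [-9.53, -2.29, -0.55, -0.13, -0.03]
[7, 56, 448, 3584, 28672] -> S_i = 7*8^i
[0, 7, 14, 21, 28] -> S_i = 0 + 7*i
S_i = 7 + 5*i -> [7, 12, 17, 22, 27]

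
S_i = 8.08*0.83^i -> [8.08, 6.71, 5.57, 4.62, 3.83]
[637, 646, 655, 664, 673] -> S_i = 637 + 9*i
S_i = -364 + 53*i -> [-364, -311, -258, -205, -152]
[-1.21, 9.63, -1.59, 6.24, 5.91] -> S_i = Random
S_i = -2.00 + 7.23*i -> [-2.0, 5.23, 12.46, 19.69, 26.92]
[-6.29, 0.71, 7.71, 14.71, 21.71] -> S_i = -6.29 + 7.00*i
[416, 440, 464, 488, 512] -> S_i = 416 + 24*i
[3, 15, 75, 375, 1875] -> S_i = 3*5^i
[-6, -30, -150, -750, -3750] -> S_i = -6*5^i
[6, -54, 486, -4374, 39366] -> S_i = 6*-9^i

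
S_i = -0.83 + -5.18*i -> [-0.83, -6.01, -11.19, -16.37, -21.55]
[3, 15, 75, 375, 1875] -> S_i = 3*5^i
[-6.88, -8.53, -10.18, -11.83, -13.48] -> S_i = -6.88 + -1.65*i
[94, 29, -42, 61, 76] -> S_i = Random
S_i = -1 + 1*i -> [-1, 0, 1, 2, 3]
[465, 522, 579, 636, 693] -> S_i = 465 + 57*i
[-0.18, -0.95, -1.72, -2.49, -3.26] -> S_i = -0.18 + -0.77*i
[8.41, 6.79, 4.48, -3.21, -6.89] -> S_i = Random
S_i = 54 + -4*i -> [54, 50, 46, 42, 38]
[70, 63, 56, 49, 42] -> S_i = 70 + -7*i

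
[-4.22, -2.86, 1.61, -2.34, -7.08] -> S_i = Random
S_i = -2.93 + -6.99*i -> [-2.93, -9.92, -16.91, -23.9, -30.89]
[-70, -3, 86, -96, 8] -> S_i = Random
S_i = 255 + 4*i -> [255, 259, 263, 267, 271]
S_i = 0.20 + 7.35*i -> [0.2, 7.55, 14.9, 22.25, 29.6]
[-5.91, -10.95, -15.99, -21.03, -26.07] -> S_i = -5.91 + -5.04*i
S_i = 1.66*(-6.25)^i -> [1.66, -10.38, 64.84, -405.27, 2532.96]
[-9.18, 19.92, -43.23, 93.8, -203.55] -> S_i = -9.18*(-2.17)^i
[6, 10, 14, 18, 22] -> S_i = 6 + 4*i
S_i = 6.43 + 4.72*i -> [6.43, 11.15, 15.87, 20.59, 25.31]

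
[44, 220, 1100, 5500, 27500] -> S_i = 44*5^i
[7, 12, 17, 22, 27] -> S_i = 7 + 5*i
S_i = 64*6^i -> [64, 384, 2304, 13824, 82944]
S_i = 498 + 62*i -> [498, 560, 622, 684, 746]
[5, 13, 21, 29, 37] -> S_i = 5 + 8*i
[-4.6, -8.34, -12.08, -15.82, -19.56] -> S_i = -4.60 + -3.74*i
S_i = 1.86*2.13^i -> [1.86, 3.96, 8.44, 17.97, 38.29]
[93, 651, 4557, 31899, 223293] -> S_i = 93*7^i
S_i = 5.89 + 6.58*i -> [5.89, 12.47, 19.05, 25.63, 32.21]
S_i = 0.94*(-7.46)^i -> [0.94, -7.01, 52.31, -390.25, 2911.27]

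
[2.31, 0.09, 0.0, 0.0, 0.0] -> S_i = 2.31*0.04^i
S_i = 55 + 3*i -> [55, 58, 61, 64, 67]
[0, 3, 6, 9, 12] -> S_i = 0 + 3*i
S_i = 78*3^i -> [78, 234, 702, 2106, 6318]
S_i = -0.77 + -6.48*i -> [-0.77, -7.25, -13.73, -20.21, -26.69]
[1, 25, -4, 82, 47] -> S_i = Random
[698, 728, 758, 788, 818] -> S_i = 698 + 30*i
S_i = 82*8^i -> [82, 656, 5248, 41984, 335872]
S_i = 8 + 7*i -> [8, 15, 22, 29, 36]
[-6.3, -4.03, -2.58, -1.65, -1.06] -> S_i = -6.30*0.64^i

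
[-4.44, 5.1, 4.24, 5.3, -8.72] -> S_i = Random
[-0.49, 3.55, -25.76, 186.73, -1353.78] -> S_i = -0.49*(-7.25)^i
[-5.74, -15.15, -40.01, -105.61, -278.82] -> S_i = -5.74*2.64^i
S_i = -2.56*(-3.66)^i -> [-2.56, 9.37, -34.29, 125.51, -459.37]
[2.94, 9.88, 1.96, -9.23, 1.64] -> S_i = Random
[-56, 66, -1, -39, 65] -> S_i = Random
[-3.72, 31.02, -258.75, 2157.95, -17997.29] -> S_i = -3.72*(-8.34)^i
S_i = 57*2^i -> [57, 114, 228, 456, 912]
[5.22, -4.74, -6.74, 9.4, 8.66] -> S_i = Random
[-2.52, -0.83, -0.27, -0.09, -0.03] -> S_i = -2.52*0.33^i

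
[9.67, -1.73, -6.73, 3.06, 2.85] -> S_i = Random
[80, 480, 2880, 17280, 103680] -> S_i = 80*6^i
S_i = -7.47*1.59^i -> [-7.47, -11.88, -18.88, -30.03, -47.74]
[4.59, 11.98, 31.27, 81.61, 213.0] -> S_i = 4.59*2.61^i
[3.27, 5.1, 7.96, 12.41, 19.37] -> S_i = 3.27*1.56^i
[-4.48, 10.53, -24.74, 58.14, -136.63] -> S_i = -4.48*(-2.35)^i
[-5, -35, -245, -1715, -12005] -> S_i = -5*7^i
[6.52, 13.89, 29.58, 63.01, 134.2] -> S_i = 6.52*2.13^i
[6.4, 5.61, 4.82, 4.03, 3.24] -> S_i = 6.40 + -0.79*i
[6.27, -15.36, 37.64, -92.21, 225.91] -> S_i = 6.27*(-2.45)^i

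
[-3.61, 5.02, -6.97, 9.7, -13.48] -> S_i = -3.61*(-1.39)^i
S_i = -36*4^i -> [-36, -144, -576, -2304, -9216]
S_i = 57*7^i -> [57, 399, 2793, 19551, 136857]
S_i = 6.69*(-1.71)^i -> [6.69, -11.44, 19.56, -33.45, 57.2]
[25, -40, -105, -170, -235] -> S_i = 25 + -65*i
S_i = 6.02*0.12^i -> [6.02, 0.72, 0.09, 0.01, 0.0]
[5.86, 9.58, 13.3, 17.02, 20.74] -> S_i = 5.86 + 3.72*i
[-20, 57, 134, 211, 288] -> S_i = -20 + 77*i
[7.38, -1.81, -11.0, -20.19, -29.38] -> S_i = 7.38 + -9.19*i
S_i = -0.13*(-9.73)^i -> [-0.13, 1.26, -12.31, 119.75, -1165.18]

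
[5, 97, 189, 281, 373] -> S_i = 5 + 92*i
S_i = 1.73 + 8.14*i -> [1.73, 9.87, 18.01, 26.15, 34.29]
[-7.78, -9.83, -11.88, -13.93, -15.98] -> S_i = -7.78 + -2.05*i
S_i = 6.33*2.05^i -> [6.33, 12.98, 26.6, 54.53, 111.79]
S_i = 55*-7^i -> [55, -385, 2695, -18865, 132055]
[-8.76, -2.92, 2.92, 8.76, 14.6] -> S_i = -8.76 + 5.84*i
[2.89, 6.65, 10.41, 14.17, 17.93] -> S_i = 2.89 + 3.76*i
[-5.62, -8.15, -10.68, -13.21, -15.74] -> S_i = -5.62 + -2.53*i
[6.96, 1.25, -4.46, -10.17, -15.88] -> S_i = 6.96 + -5.71*i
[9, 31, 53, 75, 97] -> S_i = 9 + 22*i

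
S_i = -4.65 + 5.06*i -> [-4.65, 0.41, 5.47, 10.53, 15.59]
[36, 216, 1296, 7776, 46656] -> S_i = 36*6^i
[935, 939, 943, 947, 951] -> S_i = 935 + 4*i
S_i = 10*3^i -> [10, 30, 90, 270, 810]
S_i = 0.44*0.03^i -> [0.44, 0.01, 0.0, 0.0, 0.0]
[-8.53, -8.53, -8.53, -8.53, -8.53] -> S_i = -8.53*1.00^i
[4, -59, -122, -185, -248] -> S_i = 4 + -63*i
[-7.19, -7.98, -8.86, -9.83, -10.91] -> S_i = -7.19*1.11^i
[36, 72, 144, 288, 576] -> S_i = 36*2^i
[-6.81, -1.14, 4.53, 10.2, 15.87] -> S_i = -6.81 + 5.67*i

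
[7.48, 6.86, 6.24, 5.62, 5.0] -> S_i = 7.48 + -0.62*i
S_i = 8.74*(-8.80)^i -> [8.74, -76.91, 676.83, -5956.07, 52413.37]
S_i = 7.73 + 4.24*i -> [7.73, 11.97, 16.21, 20.45, 24.69]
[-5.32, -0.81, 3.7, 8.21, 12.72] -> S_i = -5.32 + 4.51*i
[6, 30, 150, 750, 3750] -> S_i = 6*5^i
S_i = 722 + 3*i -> [722, 725, 728, 731, 734]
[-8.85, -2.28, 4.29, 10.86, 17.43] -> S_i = -8.85 + 6.57*i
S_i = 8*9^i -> [8, 72, 648, 5832, 52488]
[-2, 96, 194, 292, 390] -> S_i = -2 + 98*i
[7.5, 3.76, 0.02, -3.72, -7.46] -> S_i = 7.50 + -3.74*i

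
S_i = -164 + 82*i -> [-164, -82, 0, 82, 164]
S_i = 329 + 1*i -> [329, 330, 331, 332, 333]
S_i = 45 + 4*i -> [45, 49, 53, 57, 61]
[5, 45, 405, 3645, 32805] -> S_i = 5*9^i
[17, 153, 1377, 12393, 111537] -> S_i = 17*9^i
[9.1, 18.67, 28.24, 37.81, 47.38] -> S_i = 9.10 + 9.57*i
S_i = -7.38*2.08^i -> [-7.38, -15.35, -31.93, -66.41, -138.14]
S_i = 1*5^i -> [1, 5, 25, 125, 625]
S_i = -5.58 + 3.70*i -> [-5.58, -1.88, 1.82, 5.52, 9.22]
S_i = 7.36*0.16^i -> [7.36, 1.18, 0.19, 0.03, 0.0]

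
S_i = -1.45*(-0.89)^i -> [-1.45, 1.29, -1.15, 1.02, -0.91]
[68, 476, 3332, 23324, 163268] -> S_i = 68*7^i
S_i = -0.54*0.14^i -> [-0.54, -0.08, -0.01, -0.0, -0.0]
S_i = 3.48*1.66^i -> [3.48, 5.78, 9.59, 15.92, 26.42]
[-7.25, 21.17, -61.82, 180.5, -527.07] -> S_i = -7.25*(-2.92)^i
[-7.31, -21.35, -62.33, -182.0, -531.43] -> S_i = -7.31*2.92^i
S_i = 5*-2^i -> [5, -10, 20, -40, 80]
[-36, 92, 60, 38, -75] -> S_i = Random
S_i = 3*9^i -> [3, 27, 243, 2187, 19683]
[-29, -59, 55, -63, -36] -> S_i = Random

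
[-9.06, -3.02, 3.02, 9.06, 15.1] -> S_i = -9.06 + 6.04*i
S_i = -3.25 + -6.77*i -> [-3.25, -10.02, -16.79, -23.56, -30.33]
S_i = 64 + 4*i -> [64, 68, 72, 76, 80]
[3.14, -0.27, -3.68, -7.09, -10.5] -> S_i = 3.14 + -3.41*i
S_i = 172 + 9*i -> [172, 181, 190, 199, 208]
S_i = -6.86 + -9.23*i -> [-6.86, -16.09, -25.32, -34.55, -43.78]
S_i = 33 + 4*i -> [33, 37, 41, 45, 49]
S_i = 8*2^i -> [8, 16, 32, 64, 128]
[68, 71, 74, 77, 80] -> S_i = 68 + 3*i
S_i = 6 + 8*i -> [6, 14, 22, 30, 38]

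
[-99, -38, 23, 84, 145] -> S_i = -99 + 61*i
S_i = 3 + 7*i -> [3, 10, 17, 24, 31]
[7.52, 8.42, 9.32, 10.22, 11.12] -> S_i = 7.52 + 0.90*i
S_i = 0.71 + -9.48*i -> [0.71, -8.77, -18.25, -27.73, -37.21]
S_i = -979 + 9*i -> [-979, -970, -961, -952, -943]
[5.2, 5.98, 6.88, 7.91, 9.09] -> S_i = 5.20*1.15^i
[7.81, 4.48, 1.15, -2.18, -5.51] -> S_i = 7.81 + -3.33*i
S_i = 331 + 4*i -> [331, 335, 339, 343, 347]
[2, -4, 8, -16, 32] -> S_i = 2*-2^i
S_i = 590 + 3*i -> [590, 593, 596, 599, 602]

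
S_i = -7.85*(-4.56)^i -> [-7.85, 35.8, -163.23, 744.33, -3394.13]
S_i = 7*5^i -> [7, 35, 175, 875, 4375]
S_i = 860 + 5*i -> [860, 865, 870, 875, 880]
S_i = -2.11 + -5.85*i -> [-2.11, -7.96, -13.81, -19.66, -25.51]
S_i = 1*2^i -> [1, 2, 4, 8, 16]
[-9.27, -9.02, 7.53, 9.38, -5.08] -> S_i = Random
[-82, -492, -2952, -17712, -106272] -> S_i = -82*6^i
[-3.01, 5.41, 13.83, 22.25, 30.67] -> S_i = -3.01 + 8.42*i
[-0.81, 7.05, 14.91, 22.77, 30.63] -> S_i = -0.81 + 7.86*i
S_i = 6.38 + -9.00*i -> [6.38, -2.62, -11.62, -20.62, -29.62]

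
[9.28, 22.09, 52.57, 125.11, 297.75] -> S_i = 9.28*2.38^i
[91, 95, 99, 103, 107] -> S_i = 91 + 4*i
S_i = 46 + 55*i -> [46, 101, 156, 211, 266]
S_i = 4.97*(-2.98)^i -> [4.97, -14.81, 44.14, -131.52, 391.94]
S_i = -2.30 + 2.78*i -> [-2.3, 0.48, 3.26, 6.04, 8.82]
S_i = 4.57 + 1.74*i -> [4.57, 6.31, 8.05, 9.79, 11.53]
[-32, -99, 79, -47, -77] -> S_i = Random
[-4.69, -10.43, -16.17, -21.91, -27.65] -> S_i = -4.69 + -5.74*i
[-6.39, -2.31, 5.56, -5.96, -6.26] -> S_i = Random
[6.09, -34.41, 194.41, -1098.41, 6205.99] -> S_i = 6.09*(-5.65)^i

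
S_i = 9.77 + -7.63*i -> [9.77, 2.14, -5.49, -13.12, -20.75]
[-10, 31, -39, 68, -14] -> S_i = Random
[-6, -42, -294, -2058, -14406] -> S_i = -6*7^i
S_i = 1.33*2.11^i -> [1.33, 2.81, 5.92, 12.49, 26.36]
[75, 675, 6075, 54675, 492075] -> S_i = 75*9^i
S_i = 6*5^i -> [6, 30, 150, 750, 3750]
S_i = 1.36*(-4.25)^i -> [1.36, -5.78, 24.56, -104.4, 443.71]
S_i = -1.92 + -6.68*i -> [-1.92, -8.6, -15.28, -21.96, -28.64]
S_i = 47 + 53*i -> [47, 100, 153, 206, 259]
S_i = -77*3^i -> [-77, -231, -693, -2079, -6237]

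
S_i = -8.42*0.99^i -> [-8.42, -8.34, -8.25, -8.17, -8.09]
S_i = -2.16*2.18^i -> [-2.16, -4.71, -10.27, -22.38, -48.78]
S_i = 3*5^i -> [3, 15, 75, 375, 1875]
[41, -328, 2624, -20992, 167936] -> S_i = 41*-8^i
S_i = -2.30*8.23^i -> [-2.3, -18.93, -155.79, -1282.12, -10551.82]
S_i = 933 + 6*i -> [933, 939, 945, 951, 957]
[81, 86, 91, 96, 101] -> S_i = 81 + 5*i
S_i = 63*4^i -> [63, 252, 1008, 4032, 16128]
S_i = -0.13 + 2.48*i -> [-0.13, 2.35, 4.83, 7.31, 9.79]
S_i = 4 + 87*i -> [4, 91, 178, 265, 352]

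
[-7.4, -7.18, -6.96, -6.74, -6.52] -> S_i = -7.40 + 0.22*i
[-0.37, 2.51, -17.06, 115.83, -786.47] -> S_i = -0.37*(-6.79)^i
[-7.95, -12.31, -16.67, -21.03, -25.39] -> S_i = -7.95 + -4.36*i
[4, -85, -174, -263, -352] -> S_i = 4 + -89*i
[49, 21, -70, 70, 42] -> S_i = Random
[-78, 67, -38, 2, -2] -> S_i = Random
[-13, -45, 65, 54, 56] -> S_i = Random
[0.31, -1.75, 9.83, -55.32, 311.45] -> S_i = 0.31*(-5.63)^i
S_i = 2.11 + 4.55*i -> [2.11, 6.66, 11.21, 15.76, 20.31]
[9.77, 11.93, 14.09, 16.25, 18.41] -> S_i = 9.77 + 2.16*i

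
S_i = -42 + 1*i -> [-42, -41, -40, -39, -38]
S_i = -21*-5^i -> [-21, 105, -525, 2625, -13125]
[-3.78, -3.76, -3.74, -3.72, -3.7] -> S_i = -3.78 + 0.02*i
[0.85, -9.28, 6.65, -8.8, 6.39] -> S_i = Random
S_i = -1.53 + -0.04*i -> [-1.53, -1.57, -1.61, -1.65, -1.69]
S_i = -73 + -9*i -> [-73, -82, -91, -100, -109]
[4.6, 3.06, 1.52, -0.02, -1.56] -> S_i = 4.60 + -1.54*i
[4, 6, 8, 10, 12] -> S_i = 4 + 2*i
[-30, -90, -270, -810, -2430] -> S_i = -30*3^i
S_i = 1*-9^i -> [1, -9, 81, -729, 6561]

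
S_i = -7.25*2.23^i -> [-7.25, -16.17, -36.05, -80.4, -179.29]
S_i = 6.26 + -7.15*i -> [6.26, -0.89, -8.04, -15.19, -22.34]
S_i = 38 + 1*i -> [38, 39, 40, 41, 42]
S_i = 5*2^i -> [5, 10, 20, 40, 80]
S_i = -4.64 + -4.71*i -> [-4.64, -9.35, -14.06, -18.77, -23.48]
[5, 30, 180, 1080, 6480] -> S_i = 5*6^i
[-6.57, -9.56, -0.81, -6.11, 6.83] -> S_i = Random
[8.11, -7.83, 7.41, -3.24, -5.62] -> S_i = Random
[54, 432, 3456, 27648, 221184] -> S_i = 54*8^i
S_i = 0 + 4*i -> [0, 4, 8, 12, 16]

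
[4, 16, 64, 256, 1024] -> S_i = 4*4^i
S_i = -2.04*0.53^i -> [-2.04, -1.08, -0.57, -0.3, -0.16]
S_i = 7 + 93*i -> [7, 100, 193, 286, 379]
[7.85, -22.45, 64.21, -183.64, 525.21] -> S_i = 7.85*(-2.86)^i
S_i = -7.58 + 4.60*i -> [-7.58, -2.98, 1.62, 6.22, 10.82]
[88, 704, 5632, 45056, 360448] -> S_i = 88*8^i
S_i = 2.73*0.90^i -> [2.73, 2.46, 2.21, 1.99, 1.79]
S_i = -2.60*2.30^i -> [-2.6, -5.98, -13.75, -31.63, -72.76]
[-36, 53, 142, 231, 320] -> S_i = -36 + 89*i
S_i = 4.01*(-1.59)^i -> [4.01, -6.38, 10.14, -16.12, 25.63]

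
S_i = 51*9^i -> [51, 459, 4131, 37179, 334611]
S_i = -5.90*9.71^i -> [-5.9, -57.29, -556.28, -5401.44, -52448.0]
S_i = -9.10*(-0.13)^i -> [-9.1, 1.18, -0.15, 0.02, -0.0]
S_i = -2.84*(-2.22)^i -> [-2.84, 6.3, -14.0, 31.07, -68.98]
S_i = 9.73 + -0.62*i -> [9.73, 9.11, 8.49, 7.87, 7.25]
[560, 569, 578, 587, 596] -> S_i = 560 + 9*i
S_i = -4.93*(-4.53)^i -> [-4.93, 22.33, -101.17, 458.29, -2076.06]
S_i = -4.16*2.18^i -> [-4.16, -9.07, -19.77, -43.1, -93.95]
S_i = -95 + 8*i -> [-95, -87, -79, -71, -63]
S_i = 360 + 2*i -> [360, 362, 364, 366, 368]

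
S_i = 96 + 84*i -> [96, 180, 264, 348, 432]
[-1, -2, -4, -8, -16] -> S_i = -1*2^i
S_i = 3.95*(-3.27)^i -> [3.95, -12.92, 42.24, -138.11, 451.64]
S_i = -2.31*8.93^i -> [-2.31, -20.63, -184.21, -1645.0, -14689.87]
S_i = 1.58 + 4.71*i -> [1.58, 6.29, 11.0, 15.71, 20.42]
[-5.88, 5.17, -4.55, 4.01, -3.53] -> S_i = -5.88*(-0.88)^i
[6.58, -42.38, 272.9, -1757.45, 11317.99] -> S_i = 6.58*(-6.44)^i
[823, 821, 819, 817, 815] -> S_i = 823 + -2*i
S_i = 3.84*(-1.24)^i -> [3.84, -4.76, 5.9, -7.32, 9.08]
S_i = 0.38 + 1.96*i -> [0.38, 2.34, 4.3, 6.26, 8.22]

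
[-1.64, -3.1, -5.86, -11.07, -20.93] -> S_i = -1.64*1.89^i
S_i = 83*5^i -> [83, 415, 2075, 10375, 51875]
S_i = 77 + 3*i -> [77, 80, 83, 86, 89]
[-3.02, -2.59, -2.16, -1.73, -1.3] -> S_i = -3.02 + 0.43*i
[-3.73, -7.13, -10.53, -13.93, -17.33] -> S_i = -3.73 + -3.40*i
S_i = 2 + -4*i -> [2, -2, -6, -10, -14]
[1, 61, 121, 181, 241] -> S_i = 1 + 60*i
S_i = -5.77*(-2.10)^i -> [-5.77, 12.12, -25.45, 53.44, -112.22]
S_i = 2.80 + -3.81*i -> [2.8, -1.01, -4.82, -8.63, -12.44]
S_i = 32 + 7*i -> [32, 39, 46, 53, 60]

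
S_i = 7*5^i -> [7, 35, 175, 875, 4375]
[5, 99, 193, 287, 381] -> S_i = 5 + 94*i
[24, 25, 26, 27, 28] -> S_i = 24 + 1*i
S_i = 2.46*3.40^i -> [2.46, 8.36, 28.44, 96.69, 328.74]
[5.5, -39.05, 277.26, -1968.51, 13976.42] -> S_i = 5.50*(-7.10)^i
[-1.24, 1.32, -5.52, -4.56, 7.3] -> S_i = Random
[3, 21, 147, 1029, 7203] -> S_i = 3*7^i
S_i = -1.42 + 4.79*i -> [-1.42, 3.37, 8.16, 12.95, 17.74]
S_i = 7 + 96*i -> [7, 103, 199, 295, 391]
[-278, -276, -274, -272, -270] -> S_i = -278 + 2*i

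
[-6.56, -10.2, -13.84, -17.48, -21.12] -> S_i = -6.56 + -3.64*i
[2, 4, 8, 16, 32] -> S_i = 2*2^i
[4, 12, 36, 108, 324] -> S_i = 4*3^i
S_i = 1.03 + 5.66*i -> [1.03, 6.69, 12.35, 18.01, 23.67]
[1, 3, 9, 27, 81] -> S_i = 1*3^i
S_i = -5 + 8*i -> [-5, 3, 11, 19, 27]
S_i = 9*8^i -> [9, 72, 576, 4608, 36864]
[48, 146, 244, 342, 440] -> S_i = 48 + 98*i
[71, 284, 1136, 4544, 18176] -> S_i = 71*4^i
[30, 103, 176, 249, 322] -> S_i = 30 + 73*i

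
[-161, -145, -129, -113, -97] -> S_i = -161 + 16*i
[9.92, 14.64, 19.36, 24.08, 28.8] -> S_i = 9.92 + 4.72*i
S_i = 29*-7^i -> [29, -203, 1421, -9947, 69629]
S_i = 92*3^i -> [92, 276, 828, 2484, 7452]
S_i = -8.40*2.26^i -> [-8.4, -18.98, -42.9, -96.96, -219.14]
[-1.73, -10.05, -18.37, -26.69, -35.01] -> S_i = -1.73 + -8.32*i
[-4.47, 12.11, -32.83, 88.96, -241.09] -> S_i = -4.47*(-2.71)^i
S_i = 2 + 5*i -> [2, 7, 12, 17, 22]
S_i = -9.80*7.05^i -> [-9.8, -69.09, -487.08, -3433.95, -24209.32]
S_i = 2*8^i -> [2, 16, 128, 1024, 8192]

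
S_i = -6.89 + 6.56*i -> [-6.89, -0.33, 6.23, 12.79, 19.35]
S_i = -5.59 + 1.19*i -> [-5.59, -4.4, -3.21, -2.02, -0.83]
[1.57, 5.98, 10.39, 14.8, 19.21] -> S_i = 1.57 + 4.41*i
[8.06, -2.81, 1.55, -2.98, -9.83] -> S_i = Random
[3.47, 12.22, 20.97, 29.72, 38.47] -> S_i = 3.47 + 8.75*i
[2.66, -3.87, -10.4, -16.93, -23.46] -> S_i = 2.66 + -6.53*i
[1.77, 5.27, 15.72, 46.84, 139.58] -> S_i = 1.77*2.98^i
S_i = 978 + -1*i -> [978, 977, 976, 975, 974]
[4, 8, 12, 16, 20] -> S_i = 4 + 4*i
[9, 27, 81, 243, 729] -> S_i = 9*3^i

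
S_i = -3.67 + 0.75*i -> [-3.67, -2.92, -2.17, -1.42, -0.67]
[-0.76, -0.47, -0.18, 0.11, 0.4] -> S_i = -0.76 + 0.29*i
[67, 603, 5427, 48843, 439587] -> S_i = 67*9^i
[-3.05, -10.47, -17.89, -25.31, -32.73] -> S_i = -3.05 + -7.42*i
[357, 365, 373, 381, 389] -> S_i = 357 + 8*i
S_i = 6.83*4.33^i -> [6.83, 29.57, 128.05, 554.48, 2400.89]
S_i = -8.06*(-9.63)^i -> [-8.06, 77.62, -747.46, 7198.03, -69317.07]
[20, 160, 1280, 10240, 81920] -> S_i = 20*8^i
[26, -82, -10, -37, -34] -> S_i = Random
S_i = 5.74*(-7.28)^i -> [5.74, -41.79, 304.21, -2214.65, 16122.69]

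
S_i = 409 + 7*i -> [409, 416, 423, 430, 437]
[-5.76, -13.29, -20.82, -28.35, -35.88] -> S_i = -5.76 + -7.53*i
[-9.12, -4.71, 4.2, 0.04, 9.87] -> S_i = Random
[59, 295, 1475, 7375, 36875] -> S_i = 59*5^i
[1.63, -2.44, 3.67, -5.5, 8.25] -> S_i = 1.63*(-1.50)^i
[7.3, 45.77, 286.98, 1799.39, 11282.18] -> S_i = 7.30*6.27^i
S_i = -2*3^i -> [-2, -6, -18, -54, -162]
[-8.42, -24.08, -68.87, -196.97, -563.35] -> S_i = -8.42*2.86^i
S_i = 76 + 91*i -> [76, 167, 258, 349, 440]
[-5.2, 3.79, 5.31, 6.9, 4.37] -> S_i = Random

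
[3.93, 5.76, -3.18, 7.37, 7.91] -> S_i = Random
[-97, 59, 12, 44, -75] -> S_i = Random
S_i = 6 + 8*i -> [6, 14, 22, 30, 38]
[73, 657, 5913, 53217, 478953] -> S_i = 73*9^i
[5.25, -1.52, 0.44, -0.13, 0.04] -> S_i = 5.25*(-0.29)^i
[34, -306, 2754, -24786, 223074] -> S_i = 34*-9^i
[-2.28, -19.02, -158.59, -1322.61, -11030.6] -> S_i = -2.28*8.34^i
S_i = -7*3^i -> [-7, -21, -63, -189, -567]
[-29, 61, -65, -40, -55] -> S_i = Random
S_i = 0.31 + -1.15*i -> [0.31, -0.84, -1.99, -3.14, -4.29]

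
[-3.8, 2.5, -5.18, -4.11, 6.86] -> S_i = Random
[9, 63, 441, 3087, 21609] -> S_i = 9*7^i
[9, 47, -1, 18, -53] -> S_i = Random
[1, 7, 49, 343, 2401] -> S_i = 1*7^i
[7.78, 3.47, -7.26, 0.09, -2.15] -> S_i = Random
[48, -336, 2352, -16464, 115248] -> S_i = 48*-7^i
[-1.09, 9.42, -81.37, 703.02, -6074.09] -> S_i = -1.09*(-8.64)^i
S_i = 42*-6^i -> [42, -252, 1512, -9072, 54432]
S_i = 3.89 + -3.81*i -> [3.89, 0.08, -3.73, -7.54, -11.35]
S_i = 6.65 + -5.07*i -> [6.65, 1.58, -3.49, -8.56, -13.63]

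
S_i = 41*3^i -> [41, 123, 369, 1107, 3321]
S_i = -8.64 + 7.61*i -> [-8.64, -1.03, 6.58, 14.19, 21.8]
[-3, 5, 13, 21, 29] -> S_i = -3 + 8*i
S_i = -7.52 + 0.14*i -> [-7.52, -7.38, -7.24, -7.1, -6.96]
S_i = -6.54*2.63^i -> [-6.54, -17.2, -45.24, -118.97, -312.9]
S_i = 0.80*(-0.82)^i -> [0.8, -0.66, 0.54, -0.44, 0.36]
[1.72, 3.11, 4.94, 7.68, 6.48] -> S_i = Random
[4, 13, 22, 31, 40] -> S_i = 4 + 9*i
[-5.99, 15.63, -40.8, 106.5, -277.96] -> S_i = -5.99*(-2.61)^i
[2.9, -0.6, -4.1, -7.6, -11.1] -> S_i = 2.90 + -3.50*i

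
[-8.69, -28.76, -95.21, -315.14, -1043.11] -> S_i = -8.69*3.31^i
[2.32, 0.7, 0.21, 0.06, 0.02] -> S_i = 2.32*0.30^i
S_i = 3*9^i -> [3, 27, 243, 2187, 19683]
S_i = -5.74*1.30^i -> [-5.74, -7.46, -9.7, -12.61, -16.39]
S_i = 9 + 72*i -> [9, 81, 153, 225, 297]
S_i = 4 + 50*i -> [4, 54, 104, 154, 204]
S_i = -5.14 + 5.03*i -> [-5.14, -0.11, 4.92, 9.95, 14.98]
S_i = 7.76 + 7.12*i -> [7.76, 14.88, 22.0, 29.12, 36.24]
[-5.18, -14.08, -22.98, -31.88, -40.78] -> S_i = -5.18 + -8.90*i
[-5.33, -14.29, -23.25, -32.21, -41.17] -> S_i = -5.33 + -8.96*i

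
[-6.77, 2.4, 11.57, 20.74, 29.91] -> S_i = -6.77 + 9.17*i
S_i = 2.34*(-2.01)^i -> [2.34, -4.7, 9.45, -19.0, 38.19]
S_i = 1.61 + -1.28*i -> [1.61, 0.33, -0.95, -2.23, -3.51]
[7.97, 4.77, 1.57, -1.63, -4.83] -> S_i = 7.97 + -3.20*i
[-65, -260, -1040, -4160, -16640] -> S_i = -65*4^i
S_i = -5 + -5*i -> [-5, -10, -15, -20, -25]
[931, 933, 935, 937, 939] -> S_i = 931 + 2*i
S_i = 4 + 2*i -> [4, 6, 8, 10, 12]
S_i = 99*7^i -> [99, 693, 4851, 33957, 237699]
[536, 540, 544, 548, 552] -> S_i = 536 + 4*i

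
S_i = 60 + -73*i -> [60, -13, -86, -159, -232]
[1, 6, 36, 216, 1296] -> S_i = 1*6^i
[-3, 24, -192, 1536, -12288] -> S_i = -3*-8^i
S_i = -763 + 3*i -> [-763, -760, -757, -754, -751]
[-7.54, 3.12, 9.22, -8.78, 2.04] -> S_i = Random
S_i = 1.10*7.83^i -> [1.1, 8.61, 67.44, 528.05, 4134.66]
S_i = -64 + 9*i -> [-64, -55, -46, -37, -28]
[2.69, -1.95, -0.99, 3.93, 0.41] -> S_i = Random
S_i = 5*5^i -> [5, 25, 125, 625, 3125]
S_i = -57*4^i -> [-57, -228, -912, -3648, -14592]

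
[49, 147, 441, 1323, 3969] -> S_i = 49*3^i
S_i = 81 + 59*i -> [81, 140, 199, 258, 317]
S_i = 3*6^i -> [3, 18, 108, 648, 3888]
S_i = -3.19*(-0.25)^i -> [-3.19, 0.8, -0.2, 0.05, -0.01]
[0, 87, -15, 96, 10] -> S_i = Random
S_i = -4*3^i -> [-4, -12, -36, -108, -324]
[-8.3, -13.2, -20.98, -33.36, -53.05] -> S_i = -8.30*1.59^i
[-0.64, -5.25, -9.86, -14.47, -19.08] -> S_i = -0.64 + -4.61*i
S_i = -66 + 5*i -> [-66, -61, -56, -51, -46]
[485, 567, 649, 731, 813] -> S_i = 485 + 82*i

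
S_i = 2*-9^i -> [2, -18, 162, -1458, 13122]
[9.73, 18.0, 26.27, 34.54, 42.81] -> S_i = 9.73 + 8.27*i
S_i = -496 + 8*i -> [-496, -488, -480, -472, -464]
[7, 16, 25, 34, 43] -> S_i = 7 + 9*i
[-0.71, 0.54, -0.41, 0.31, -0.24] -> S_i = -0.71*(-0.76)^i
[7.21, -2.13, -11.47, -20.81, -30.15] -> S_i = 7.21 + -9.34*i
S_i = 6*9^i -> [6, 54, 486, 4374, 39366]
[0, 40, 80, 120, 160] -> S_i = 0 + 40*i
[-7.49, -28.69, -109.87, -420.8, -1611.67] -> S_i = -7.49*3.83^i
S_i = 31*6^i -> [31, 186, 1116, 6696, 40176]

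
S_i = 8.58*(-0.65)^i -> [8.58, -5.58, 3.63, -2.36, 1.53]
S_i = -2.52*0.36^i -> [-2.52, -0.91, -0.33, -0.12, -0.04]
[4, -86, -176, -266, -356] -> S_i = 4 + -90*i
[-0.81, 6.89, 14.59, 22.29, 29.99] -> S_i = -0.81 + 7.70*i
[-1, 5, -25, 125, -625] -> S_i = -1*-5^i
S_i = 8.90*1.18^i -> [8.9, 10.5, 12.39, 14.62, 17.26]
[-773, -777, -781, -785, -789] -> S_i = -773 + -4*i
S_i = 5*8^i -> [5, 40, 320, 2560, 20480]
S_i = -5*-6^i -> [-5, 30, -180, 1080, -6480]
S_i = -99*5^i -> [-99, -495, -2475, -12375, -61875]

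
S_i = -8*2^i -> [-8, -16, -32, -64, -128]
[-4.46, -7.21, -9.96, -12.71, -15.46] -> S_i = -4.46 + -2.75*i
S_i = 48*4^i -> [48, 192, 768, 3072, 12288]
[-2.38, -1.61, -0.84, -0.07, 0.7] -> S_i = -2.38 + 0.77*i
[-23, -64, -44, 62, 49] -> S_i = Random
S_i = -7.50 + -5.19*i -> [-7.5, -12.69, -17.88, -23.07, -28.26]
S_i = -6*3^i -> [-6, -18, -54, -162, -486]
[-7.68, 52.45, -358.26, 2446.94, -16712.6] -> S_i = -7.68*(-6.83)^i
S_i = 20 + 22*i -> [20, 42, 64, 86, 108]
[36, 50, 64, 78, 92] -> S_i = 36 + 14*i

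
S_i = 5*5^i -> [5, 25, 125, 625, 3125]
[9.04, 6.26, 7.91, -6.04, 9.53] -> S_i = Random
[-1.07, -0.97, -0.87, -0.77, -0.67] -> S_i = -1.07 + 0.10*i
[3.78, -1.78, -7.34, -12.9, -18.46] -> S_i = 3.78 + -5.56*i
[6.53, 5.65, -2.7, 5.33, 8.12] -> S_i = Random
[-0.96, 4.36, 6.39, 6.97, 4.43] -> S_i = Random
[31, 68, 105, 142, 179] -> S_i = 31 + 37*i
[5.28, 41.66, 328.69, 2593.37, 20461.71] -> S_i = 5.28*7.89^i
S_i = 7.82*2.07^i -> [7.82, 16.19, 33.51, 69.36, 143.58]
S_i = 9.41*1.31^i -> [9.41, 12.33, 16.15, 21.15, 27.71]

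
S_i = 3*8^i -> [3, 24, 192, 1536, 12288]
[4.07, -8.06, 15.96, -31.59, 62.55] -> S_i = 4.07*(-1.98)^i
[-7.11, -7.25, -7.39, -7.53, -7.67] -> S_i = -7.11 + -0.14*i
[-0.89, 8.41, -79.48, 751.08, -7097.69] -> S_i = -0.89*(-9.45)^i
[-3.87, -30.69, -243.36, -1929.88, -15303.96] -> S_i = -3.87*7.93^i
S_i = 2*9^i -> [2, 18, 162, 1458, 13122]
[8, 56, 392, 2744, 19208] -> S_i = 8*7^i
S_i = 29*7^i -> [29, 203, 1421, 9947, 69629]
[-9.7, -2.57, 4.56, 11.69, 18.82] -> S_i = -9.70 + 7.13*i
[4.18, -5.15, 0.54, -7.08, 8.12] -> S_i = Random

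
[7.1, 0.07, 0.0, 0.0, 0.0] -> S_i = 7.10*0.01^i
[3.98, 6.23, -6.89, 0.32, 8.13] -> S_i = Random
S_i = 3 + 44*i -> [3, 47, 91, 135, 179]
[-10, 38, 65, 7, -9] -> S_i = Random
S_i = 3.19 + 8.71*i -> [3.19, 11.9, 20.61, 29.32, 38.03]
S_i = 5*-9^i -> [5, -45, 405, -3645, 32805]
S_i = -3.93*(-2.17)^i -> [-3.93, 8.53, -18.51, 40.16, -87.14]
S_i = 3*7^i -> [3, 21, 147, 1029, 7203]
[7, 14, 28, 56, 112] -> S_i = 7*2^i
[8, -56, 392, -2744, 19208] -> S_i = 8*-7^i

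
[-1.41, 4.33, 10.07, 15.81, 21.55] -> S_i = -1.41 + 5.74*i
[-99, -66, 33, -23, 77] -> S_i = Random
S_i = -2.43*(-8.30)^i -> [-2.43, 20.17, -167.4, 1389.44, -11532.37]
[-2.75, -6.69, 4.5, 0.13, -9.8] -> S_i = Random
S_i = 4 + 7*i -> [4, 11, 18, 25, 32]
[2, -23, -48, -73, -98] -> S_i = 2 + -25*i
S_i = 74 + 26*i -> [74, 100, 126, 152, 178]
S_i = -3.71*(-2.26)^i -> [-3.71, 8.38, -18.95, 42.83, -96.78]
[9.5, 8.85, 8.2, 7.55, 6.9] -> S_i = 9.50 + -0.65*i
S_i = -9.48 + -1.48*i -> [-9.48, -10.96, -12.44, -13.92, -15.4]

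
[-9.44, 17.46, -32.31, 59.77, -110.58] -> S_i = -9.44*(-1.85)^i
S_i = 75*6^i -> [75, 450, 2700, 16200, 97200]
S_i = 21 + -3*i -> [21, 18, 15, 12, 9]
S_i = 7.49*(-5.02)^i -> [7.49, -37.6, 188.75, -947.53, 4756.6]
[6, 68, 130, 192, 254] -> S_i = 6 + 62*i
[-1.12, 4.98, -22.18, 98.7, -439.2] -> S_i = -1.12*(-4.45)^i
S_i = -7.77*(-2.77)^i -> [-7.77, 21.52, -59.62, 165.14, -457.45]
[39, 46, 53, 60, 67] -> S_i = 39 + 7*i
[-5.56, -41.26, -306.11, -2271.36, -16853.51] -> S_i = -5.56*7.42^i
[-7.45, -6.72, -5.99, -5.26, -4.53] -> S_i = -7.45 + 0.73*i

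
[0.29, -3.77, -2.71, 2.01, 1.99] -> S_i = Random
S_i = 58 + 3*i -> [58, 61, 64, 67, 70]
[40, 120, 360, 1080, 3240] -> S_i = 40*3^i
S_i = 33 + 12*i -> [33, 45, 57, 69, 81]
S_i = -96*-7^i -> [-96, 672, -4704, 32928, -230496]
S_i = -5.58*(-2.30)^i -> [-5.58, 12.83, -29.52, 67.89, -156.15]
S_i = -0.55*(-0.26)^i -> [-0.55, 0.14, -0.04, 0.01, -0.0]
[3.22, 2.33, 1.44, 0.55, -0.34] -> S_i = 3.22 + -0.89*i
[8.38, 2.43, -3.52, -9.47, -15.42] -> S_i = 8.38 + -5.95*i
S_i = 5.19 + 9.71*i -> [5.19, 14.9, 24.61, 34.32, 44.03]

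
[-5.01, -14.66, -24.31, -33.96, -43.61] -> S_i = -5.01 + -9.65*i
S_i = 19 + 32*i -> [19, 51, 83, 115, 147]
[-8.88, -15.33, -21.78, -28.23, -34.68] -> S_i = -8.88 + -6.45*i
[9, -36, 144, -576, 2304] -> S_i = 9*-4^i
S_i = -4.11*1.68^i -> [-4.11, -6.9, -11.6, -19.49, -32.74]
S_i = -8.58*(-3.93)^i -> [-8.58, 33.72, -132.52, 520.79, -2046.72]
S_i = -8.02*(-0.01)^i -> [-8.02, 0.08, -0.0, 0.0, -0.0]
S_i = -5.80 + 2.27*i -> [-5.8, -3.53, -1.26, 1.01, 3.28]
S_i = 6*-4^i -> [6, -24, 96, -384, 1536]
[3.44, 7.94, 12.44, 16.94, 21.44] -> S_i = 3.44 + 4.50*i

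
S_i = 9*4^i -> [9, 36, 144, 576, 2304]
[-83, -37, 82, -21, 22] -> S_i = Random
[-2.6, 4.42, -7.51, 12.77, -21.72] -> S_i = -2.60*(-1.70)^i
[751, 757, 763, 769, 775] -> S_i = 751 + 6*i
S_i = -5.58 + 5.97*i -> [-5.58, 0.39, 6.36, 12.33, 18.3]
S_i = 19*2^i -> [19, 38, 76, 152, 304]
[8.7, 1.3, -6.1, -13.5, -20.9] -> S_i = 8.70 + -7.40*i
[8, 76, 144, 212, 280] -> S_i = 8 + 68*i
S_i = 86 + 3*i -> [86, 89, 92, 95, 98]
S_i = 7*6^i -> [7, 42, 252, 1512, 9072]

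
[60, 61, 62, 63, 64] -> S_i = 60 + 1*i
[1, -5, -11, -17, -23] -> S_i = 1 + -6*i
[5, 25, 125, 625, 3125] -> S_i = 5*5^i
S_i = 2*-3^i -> [2, -6, 18, -54, 162]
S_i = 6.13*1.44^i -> [6.13, 8.83, 12.71, 18.3, 26.36]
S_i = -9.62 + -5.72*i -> [-9.62, -15.34, -21.06, -26.78, -32.5]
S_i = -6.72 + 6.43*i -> [-6.72, -0.29, 6.14, 12.57, 19.0]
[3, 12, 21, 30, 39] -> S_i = 3 + 9*i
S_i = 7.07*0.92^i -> [7.07, 6.5, 5.98, 5.51, 5.06]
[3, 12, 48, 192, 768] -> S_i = 3*4^i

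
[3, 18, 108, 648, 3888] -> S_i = 3*6^i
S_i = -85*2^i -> [-85, -170, -340, -680, -1360]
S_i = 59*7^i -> [59, 413, 2891, 20237, 141659]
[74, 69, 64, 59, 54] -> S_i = 74 + -5*i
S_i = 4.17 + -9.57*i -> [4.17, -5.4, -14.97, -24.54, -34.11]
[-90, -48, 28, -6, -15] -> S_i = Random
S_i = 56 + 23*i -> [56, 79, 102, 125, 148]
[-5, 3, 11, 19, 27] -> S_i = -5 + 8*i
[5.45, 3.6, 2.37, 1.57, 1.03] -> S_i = 5.45*0.66^i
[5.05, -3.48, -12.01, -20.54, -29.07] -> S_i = 5.05 + -8.53*i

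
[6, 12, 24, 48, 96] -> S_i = 6*2^i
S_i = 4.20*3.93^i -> [4.2, 16.51, 64.87, 254.93, 1001.89]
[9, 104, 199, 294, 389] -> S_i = 9 + 95*i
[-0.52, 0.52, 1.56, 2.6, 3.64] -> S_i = -0.52 + 1.04*i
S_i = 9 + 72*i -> [9, 81, 153, 225, 297]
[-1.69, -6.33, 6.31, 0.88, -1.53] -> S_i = Random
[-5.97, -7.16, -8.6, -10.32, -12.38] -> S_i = -5.97*1.20^i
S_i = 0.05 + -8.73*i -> [0.05, -8.68, -17.41, -26.14, -34.87]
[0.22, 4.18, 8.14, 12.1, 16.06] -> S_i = 0.22 + 3.96*i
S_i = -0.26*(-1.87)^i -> [-0.26, 0.49, -0.91, 1.7, -3.18]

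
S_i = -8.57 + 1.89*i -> [-8.57, -6.68, -4.79, -2.9, -1.01]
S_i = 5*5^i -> [5, 25, 125, 625, 3125]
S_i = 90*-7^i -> [90, -630, 4410, -30870, 216090]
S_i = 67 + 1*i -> [67, 68, 69, 70, 71]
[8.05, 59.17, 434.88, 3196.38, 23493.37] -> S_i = 8.05*7.35^i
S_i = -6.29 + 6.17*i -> [-6.29, -0.12, 6.05, 12.22, 18.39]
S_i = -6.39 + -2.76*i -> [-6.39, -9.15, -11.91, -14.67, -17.43]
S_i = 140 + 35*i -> [140, 175, 210, 245, 280]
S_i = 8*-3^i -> [8, -24, 72, -216, 648]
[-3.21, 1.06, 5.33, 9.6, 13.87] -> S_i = -3.21 + 4.27*i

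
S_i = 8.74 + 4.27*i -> [8.74, 13.01, 17.28, 21.55, 25.82]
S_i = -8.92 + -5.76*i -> [-8.92, -14.68, -20.44, -26.2, -31.96]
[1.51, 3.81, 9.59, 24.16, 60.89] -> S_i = 1.51*2.52^i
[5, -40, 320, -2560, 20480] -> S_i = 5*-8^i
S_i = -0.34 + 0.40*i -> [-0.34, 0.06, 0.46, 0.86, 1.26]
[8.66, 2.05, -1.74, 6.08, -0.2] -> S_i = Random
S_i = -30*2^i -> [-30, -60, -120, -240, -480]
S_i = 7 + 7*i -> [7, 14, 21, 28, 35]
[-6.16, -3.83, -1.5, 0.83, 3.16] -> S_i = -6.16 + 2.33*i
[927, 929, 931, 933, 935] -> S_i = 927 + 2*i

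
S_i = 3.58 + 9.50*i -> [3.58, 13.08, 22.58, 32.08, 41.58]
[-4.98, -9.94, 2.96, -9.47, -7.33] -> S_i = Random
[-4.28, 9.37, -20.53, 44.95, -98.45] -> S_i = -4.28*(-2.19)^i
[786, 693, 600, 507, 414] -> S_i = 786 + -93*i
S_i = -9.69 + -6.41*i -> [-9.69, -16.1, -22.51, -28.92, -35.33]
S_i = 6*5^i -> [6, 30, 150, 750, 3750]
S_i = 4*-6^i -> [4, -24, 144, -864, 5184]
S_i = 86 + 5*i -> [86, 91, 96, 101, 106]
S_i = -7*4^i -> [-7, -28, -112, -448, -1792]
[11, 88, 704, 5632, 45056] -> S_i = 11*8^i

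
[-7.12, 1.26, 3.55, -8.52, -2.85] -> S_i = Random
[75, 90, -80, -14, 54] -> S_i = Random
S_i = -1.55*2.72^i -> [-1.55, -4.22, -11.47, -31.19, -84.84]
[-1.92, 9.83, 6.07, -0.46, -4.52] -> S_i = Random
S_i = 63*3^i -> [63, 189, 567, 1701, 5103]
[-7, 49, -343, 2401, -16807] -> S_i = -7*-7^i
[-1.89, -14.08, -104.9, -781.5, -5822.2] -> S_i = -1.89*7.45^i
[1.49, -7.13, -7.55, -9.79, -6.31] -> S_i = Random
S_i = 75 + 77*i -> [75, 152, 229, 306, 383]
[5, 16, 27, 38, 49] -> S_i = 5 + 11*i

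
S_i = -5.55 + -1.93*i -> [-5.55, -7.48, -9.41, -11.34, -13.27]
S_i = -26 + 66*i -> [-26, 40, 106, 172, 238]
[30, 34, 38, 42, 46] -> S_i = 30 + 4*i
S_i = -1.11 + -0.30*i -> [-1.11, -1.41, -1.71, -2.01, -2.31]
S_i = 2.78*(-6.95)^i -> [2.78, -19.32, 134.28, -933.25, 6486.11]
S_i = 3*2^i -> [3, 6, 12, 24, 48]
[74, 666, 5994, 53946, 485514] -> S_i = 74*9^i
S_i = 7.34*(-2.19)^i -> [7.34, -16.07, 35.2, -77.1, 168.84]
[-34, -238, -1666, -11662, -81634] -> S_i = -34*7^i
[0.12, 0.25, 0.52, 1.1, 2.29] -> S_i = 0.12*2.09^i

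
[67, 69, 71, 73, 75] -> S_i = 67 + 2*i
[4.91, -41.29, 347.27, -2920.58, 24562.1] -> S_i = 4.91*(-8.41)^i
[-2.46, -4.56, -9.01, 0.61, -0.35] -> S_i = Random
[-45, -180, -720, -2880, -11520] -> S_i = -45*4^i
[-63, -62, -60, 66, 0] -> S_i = Random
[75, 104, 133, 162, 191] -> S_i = 75 + 29*i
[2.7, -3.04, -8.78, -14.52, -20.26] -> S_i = 2.70 + -5.74*i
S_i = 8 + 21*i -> [8, 29, 50, 71, 92]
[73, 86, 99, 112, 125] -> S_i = 73 + 13*i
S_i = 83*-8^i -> [83, -664, 5312, -42496, 339968]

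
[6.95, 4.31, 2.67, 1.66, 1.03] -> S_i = 6.95*0.62^i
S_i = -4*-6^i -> [-4, 24, -144, 864, -5184]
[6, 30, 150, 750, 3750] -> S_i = 6*5^i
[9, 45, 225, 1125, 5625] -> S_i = 9*5^i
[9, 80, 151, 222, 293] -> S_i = 9 + 71*i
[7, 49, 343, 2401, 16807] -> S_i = 7*7^i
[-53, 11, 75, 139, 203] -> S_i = -53 + 64*i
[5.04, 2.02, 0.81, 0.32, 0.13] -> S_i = 5.04*0.40^i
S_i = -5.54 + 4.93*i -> [-5.54, -0.61, 4.32, 9.25, 14.18]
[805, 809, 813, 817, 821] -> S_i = 805 + 4*i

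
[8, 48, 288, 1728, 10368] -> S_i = 8*6^i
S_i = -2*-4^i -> [-2, 8, -32, 128, -512]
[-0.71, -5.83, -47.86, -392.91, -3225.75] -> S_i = -0.71*8.21^i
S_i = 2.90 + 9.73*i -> [2.9, 12.63, 22.36, 32.09, 41.82]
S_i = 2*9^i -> [2, 18, 162, 1458, 13122]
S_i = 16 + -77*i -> [16, -61, -138, -215, -292]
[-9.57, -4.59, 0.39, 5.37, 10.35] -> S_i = -9.57 + 4.98*i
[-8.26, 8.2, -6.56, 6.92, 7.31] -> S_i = Random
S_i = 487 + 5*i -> [487, 492, 497, 502, 507]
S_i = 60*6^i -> [60, 360, 2160, 12960, 77760]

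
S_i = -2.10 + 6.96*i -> [-2.1, 4.86, 11.82, 18.78, 25.74]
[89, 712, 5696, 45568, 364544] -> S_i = 89*8^i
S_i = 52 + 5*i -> [52, 57, 62, 67, 72]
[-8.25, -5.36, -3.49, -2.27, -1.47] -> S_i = -8.25*0.65^i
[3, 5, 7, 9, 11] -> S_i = 3 + 2*i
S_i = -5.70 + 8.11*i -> [-5.7, 2.41, 10.52, 18.63, 26.74]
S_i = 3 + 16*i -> [3, 19, 35, 51, 67]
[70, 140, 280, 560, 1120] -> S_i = 70*2^i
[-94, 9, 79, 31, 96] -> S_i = Random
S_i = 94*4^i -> [94, 376, 1504, 6016, 24064]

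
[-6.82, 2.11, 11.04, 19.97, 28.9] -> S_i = -6.82 + 8.93*i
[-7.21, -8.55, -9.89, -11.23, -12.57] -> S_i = -7.21 + -1.34*i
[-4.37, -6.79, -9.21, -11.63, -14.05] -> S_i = -4.37 + -2.42*i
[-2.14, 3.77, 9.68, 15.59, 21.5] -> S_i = -2.14 + 5.91*i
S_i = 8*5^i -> [8, 40, 200, 1000, 5000]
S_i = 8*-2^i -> [8, -16, 32, -64, 128]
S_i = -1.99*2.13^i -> [-1.99, -4.24, -9.03, -19.23, -40.96]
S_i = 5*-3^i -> [5, -15, 45, -135, 405]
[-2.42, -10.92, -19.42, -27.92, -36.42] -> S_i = -2.42 + -8.50*i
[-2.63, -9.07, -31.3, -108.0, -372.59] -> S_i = -2.63*3.45^i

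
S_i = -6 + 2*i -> [-6, -4, -2, 0, 2]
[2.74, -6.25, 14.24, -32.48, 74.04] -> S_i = 2.74*(-2.28)^i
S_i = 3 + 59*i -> [3, 62, 121, 180, 239]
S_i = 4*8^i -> [4, 32, 256, 2048, 16384]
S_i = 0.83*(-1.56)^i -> [0.83, -1.29, 2.02, -3.15, 4.92]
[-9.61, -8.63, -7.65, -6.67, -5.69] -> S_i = -9.61 + 0.98*i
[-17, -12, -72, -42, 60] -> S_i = Random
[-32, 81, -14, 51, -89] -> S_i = Random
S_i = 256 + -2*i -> [256, 254, 252, 250, 248]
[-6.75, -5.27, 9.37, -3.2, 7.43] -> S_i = Random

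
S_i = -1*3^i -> [-1, -3, -9, -27, -81]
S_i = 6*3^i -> [6, 18, 54, 162, 486]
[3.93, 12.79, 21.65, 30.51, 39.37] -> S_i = 3.93 + 8.86*i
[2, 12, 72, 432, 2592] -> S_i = 2*6^i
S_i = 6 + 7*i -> [6, 13, 20, 27, 34]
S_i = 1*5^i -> [1, 5, 25, 125, 625]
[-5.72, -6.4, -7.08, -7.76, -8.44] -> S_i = -5.72 + -0.68*i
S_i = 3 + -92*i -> [3, -89, -181, -273, -365]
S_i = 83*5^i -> [83, 415, 2075, 10375, 51875]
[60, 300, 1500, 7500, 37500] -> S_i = 60*5^i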